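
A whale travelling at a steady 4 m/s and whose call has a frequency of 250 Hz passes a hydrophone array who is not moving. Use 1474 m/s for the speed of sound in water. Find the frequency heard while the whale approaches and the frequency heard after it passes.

251 Hz approaching; 249 Hz receding

Approaching: f₁ = f · v/(v − v_s) = 250 × 1474/1470 ≈ 251 Hz.
Receding: f₂ = f · v/(v + v_s) = 250 × 1474/1478 ≈ 249 Hz.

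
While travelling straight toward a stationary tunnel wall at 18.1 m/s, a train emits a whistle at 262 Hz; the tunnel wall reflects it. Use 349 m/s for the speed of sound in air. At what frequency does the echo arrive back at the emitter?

The tunnel wall receives the sound from a moving source: f₁ = f₀ · v/(v − v_e) = 262 × 349/330.9 ≈ 276 Hz.
On the return leg the train is a moving observer: f₂ = f₁ · (v + v_e)/v = 276 × 367.1/349 ≈ 291 Hz.
Equivalently f₂ = f₀ · (v + v_e)/(v − v_e).

291 Hz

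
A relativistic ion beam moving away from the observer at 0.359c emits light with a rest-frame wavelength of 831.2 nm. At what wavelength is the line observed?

Relativistic Doppler for wavelength: λ' = λ₀ · √((1 + β)/(1 − β)).
λ' = 831.2 × √(1.3590/0.6410) = 831.2 × 1.45606 ≈ 1210.3 nm.

1210.3 nm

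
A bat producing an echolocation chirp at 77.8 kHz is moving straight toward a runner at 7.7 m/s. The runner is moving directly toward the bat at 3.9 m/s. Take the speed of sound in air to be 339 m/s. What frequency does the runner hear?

80.5 kHz

Both move, so f' = f · (v + v_o)/(v − v_s).
f' = 77.8 × (339 + 3.9)/(339 − 7.7) = 77.8 × 342.9/331.3 ≈ 80.5 kHz.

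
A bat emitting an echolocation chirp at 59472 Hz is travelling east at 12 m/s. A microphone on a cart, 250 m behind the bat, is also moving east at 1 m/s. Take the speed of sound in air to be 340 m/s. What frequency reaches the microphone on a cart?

The microphone on a cart is behind, so the bat is moving away from it while the microphone on a cart is moving toward the bat.
With source receding and observer approaching, f' = f · (v + v_o)/(v + v_s).
f' = 59472 × (340 + 1)/(340 + 12) = 59472 × 341/352 ≈ 57614 Hz.

57614 Hz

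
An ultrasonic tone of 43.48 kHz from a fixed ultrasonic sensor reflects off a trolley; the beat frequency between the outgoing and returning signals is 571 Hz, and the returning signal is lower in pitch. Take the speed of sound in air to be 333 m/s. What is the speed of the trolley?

Double Doppler shift off a moving reflector: f₂ = f₀ · (v + u)/(v − u) (u > 0 toward emitter).
Returning signal is lower, so f₂ = f₀ − Δf = 43480 − 571 = 42909 Hz.
Rearranging, u = v · (f₂ − f₀)/(f₂ + f₀) = 333 × -571/86389 ≈ -2.20 m/s.
So the trolley is moving at 2.20 m/s away from the emitter.

2.20 m/s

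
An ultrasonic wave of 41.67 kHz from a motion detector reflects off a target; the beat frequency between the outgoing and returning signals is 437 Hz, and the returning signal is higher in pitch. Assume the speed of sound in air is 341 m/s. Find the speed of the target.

Double Doppler shift off a moving reflector: f₂ = f₀ · (v + u)/(v − u) (u > 0 toward emitter).
Returning signal is higher, so f₂ = f₀ + Δf = 41670 + 437 = 42107 Hz.
Rearranging, u = v · (f₂ − f₀)/(f₂ + f₀) = 341 × 437/83777 ≈ 1.78 m/s.
So the target is moving at 1.78 m/s toward the emitter.

1.78 m/s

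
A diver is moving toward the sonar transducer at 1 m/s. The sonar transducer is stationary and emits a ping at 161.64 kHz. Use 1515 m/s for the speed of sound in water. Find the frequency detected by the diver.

Only the observer moves, toward the source, so f' = f · (v + v_o)/v.
f' = 161.64 × (1515 + 1)/1515 = 161.64 × 1516/1515 ≈ 161.7 kHz.

161.7 kHz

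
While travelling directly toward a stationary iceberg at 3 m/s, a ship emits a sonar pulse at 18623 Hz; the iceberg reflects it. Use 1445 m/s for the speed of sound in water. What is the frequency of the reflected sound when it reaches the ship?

18700 Hz

The iceberg receives the sound from a moving source: f₁ = f₀ · v/(v − v_e) = 18623 × 1445/1442 ≈ 18662 Hz.
On the return leg the ship is a moving observer: f₂ = f₁ · (v + v_e)/v = 18662 × 1448/1445 ≈ 18700 Hz.
Equivalently f₂ = f₀ · (v + v_e)/(v − v_e).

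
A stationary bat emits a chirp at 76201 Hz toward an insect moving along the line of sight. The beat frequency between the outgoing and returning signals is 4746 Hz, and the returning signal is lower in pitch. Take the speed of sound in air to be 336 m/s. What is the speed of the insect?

10.8 m/s

Double Doppler shift off a moving reflector: f₂ = f₀ · (v + u)/(v − u) (u > 0 toward emitter).
Returning signal is lower, so f₂ = f₀ − Δf = 76201 − 4746 = 71455 Hz.
Rearranging, u = v · (f₂ − f₀)/(f₂ + f₀) = 336 × -4746/147656 ≈ -10.8 m/s.
So the insect is moving at 10.8 m/s away from the emitter.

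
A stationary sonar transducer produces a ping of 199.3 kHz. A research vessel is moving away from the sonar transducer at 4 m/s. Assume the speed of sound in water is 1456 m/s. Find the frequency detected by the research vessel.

198.8 kHz

Moving observer, stationary source: f' = f · (v − v_o)/v.
f' = 199.3 × (1456 − 4)/1456 = 199.3 × 1452/1456 ≈ 198.8 kHz.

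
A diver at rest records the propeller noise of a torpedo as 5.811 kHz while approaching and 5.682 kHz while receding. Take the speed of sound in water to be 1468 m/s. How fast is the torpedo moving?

16.5 m/s

f₁/f₂ = (v + v_s)/(v − v_s), so v_s = v · (f₁ − f₂)/(f₁ + f₂).
v_s = 1468 × (5.811 − 5.682)/(5.811 + 5.682) = 1468 × 0.129/11.493 ≈ 16.5 m/s.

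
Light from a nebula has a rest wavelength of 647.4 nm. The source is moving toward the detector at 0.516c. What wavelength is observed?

Relativistic Doppler for wavelength: λ' = λ₀ · √((1 − β)/(1 + β)).
λ' = 647.4 × √(0.4840/1.5160) = 647.4 × 0.56503 ≈ 365.8 nm.

365.8 nm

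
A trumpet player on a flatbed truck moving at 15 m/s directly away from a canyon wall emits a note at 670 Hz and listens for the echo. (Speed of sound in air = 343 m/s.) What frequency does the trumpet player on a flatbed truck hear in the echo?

614 Hz

The canyon wall receives the sound from a moving source: f₁ = f₀ · v/(v + v_e) = 670 × 343/358 ≈ 642 Hz.
On the return leg the trumpet player on a flatbed truck is a moving observer: f₂ = f₁ · (v − v_e)/v = 642 × 328/343 ≈ 614 Hz.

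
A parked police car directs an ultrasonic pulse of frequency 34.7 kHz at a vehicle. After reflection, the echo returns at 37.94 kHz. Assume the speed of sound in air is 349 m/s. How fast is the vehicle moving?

Double Doppler shift off a moving reflector: f₂ = f₀ · (v + u)/(v − u) (u > 0 toward emitter).
Rearranging, u = v · (f₂ − f₀)/(f₂ + f₀) = 349 × 3.24/72.64 ≈ 15.6 m/s.
So the vehicle is moving at 15.6 m/s toward the emitter.

15.6 m/s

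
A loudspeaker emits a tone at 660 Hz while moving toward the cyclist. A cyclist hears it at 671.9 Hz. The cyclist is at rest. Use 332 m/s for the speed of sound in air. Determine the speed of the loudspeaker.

f' = f · v/(v − v_s) ⇒ v_s = v · |1 − f/f'|.
v_s = 332 × |1 − 660/671.9| = 332 × 0.01771 ≈ 5.9 m/s.

5.9 m/s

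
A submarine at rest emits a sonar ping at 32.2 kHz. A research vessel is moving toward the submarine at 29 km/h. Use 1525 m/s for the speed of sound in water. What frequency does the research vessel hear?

29 km/h = 8.056 m/s.
Only the observer moves, toward the source, so f' = f · (v + v_o)/v.
f' = 32.2 × (1525 + 8.056)/1525 = 32.2 × 1533.1/1525 ≈ 32.4 kHz.

32.4 kHz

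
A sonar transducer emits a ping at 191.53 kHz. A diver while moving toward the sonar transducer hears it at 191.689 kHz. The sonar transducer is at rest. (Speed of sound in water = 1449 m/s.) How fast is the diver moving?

1.20 m/s

f' = f · (v + v_o)/v ⇒ v_o = v · |f'/f − 1|.
v_o = 1449 × |191.689/191.53 − 1| = 1449 × 0.0008302 ≈ 1.20 m/s.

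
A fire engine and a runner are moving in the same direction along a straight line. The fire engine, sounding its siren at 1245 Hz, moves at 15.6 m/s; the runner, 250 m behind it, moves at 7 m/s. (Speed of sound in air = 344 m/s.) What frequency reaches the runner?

1215 Hz

The runner is behind, so the fire engine is moving away from it while the runner is moving toward the fire engine.
With source receding and observer approaching, f' = f · (v + v_o)/(v + v_s).
f' = 1245 × (344 + 7)/(344 + 15.6) = 1245 × 351/359.6 ≈ 1215 Hz.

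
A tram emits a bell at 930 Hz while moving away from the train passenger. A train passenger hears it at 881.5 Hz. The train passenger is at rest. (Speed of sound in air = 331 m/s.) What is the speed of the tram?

f' = f · v/(v + v_s) ⇒ v_s = v · |1 − f/f'|.
v_s = 331 × |1 − 930/881.5| = 331 × 0.05502 ≈ 18.2 m/s.

18.2 m/s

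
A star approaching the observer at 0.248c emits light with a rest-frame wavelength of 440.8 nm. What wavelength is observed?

Relativistic Doppler for wavelength: λ' = λ₀ · √((1 − β)/(1 + β)).
λ' = 440.8 × √(0.7520/1.2480) = 440.8 × 0.77625 ≈ 342.2 nm.

342.2 nm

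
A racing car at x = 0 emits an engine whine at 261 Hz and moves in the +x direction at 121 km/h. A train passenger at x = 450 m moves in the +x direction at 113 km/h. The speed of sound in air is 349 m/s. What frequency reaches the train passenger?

121 km/h = 33.61 m/s; 113 km/h = 31.39 m/s.
The observer lies on the +x side, so the source is heading toward the observer and the observer is heading away from the source.
With source approaching and observer receding, f' = f · (v − v_o)/(v − v_s).
f' = 261 × (349 − 31.39)/(349 − 33.61) = 261 × 317.61/315.39 ≈ 263 Hz.

263 Hz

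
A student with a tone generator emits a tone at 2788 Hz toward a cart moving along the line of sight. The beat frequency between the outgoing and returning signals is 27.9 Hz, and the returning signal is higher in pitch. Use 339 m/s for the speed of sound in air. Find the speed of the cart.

1.69 m/s

Double Doppler shift off a moving reflector: f₂ = f₀ · (v + u)/(v − u) (u > 0 toward emitter).
Returning signal is higher, so f₂ = f₀ + Δf = 2788 + 27.9 = 2815.9 Hz.
Rearranging, u = v · (f₂ − f₀)/(f₂ + f₀) = 339 × 27.9/5603.9 ≈ 1.69 m/s.
So the cart is moving at 1.69 m/s toward the emitter.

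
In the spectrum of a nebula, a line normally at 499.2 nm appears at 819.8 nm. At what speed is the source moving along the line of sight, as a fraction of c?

0.459

λ'/λ₀ = 1.6422 > 1 (redshift), so the source is receding.
λ'/λ₀ = √((1 + β)/(1 − β)) for a receding source ⇒ β = (r² − 1)/(r² + 1) with r = λ'/λ₀.
β = (2.6969 − 1)/(2.6969 + 1) ≈ 0.459.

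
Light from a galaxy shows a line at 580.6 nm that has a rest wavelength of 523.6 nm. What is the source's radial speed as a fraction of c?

0.103c

λ'/λ₀ = 1.1089 > 1 (redshift), so the source is receding.
λ'/λ₀ = √((1 + β)/(1 − β)) for a receding source ⇒ β = (r² − 1)/(r² + 1) with r = λ'/λ₀.
β = (1.2296 − 1)/(1.2296 + 1) ≈ 0.103.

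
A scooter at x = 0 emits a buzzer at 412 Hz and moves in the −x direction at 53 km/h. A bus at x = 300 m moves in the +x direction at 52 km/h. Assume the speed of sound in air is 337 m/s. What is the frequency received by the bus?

53 km/h = 14.72 m/s; 52 km/h = 14.44 m/s.
The observer lies on the +x side, so the source is heading away from the observer and the observer is heading away from the source.
General Doppler shift: f' = f · (v − v_o)/(v + v_s).
f' = 412 × (337 − 14.44)/(337 + 14.72) = 412 × 322.56/351.72 ≈ 378 Hz.

378 Hz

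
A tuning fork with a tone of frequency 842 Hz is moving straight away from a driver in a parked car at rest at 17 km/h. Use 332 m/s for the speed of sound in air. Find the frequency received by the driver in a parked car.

830 Hz

17 km/h = 4.722 m/s.
Moving source, stationary observer: f' = f · v/(v + v_s) since the source is receding.
f' = 842 × 332/(332 + 4.722) = 842 × 332/336.7 ≈ 830 Hz.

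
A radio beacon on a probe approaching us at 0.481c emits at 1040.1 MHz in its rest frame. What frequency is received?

1757.0 MHz

Relativistic Doppler for frequency: f' = f₀ · √((1 + β)/(1 − β)).
f' = 1040.1 × √(1.4810/0.5190) = 1040.1 × 1.68925 ≈ 1757.0 MHz.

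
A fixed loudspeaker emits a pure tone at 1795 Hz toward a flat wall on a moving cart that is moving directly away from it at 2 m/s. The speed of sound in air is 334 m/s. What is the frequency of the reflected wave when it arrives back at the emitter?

1774 Hz

The flat wall on a moving cart first receives the wave as a moving observer: f₁ = f₀ · (v − u)/v = 1795 × (334 − 2)/334 ≈ 1784 Hz.
On reflection it acts as a source moving away from the stationary detector: f₂ = f₁ · v/(v + u) = 1784 × 334/336 ≈ 1774 Hz.
Equivalently f₂ = f₀ · (v − u)/(v + u).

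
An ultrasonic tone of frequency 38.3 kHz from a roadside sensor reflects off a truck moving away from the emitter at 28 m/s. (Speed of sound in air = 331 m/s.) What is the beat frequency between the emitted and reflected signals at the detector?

At the truck (a moving observer), f₁ = f₀ · (v − u)/v = 38.3 × 303/331 ≈ 35.06 kHz.
The reflection then acts as a moving source: f₂ = f₁ · v/(v + u) ≈ 32.33 kHz.
Equivalently f₂ = f₀ · (v − u)/(v + u).
Beat frequency (with f₀ = 38300 Hz): |f₂ − f₀| = 2u·f₀/(v + u) = 2 × 28 × 38300/359 ≈ 5974 Hz.

5974 Hz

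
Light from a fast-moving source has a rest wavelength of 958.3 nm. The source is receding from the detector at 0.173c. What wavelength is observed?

1141.3 nm

Relativistic Doppler for wavelength: λ' = λ₀ · √((1 + β)/(1 − β)).
λ' = 958.3 × √(1.1730/0.8270) = 958.3 × 1.19096 ≈ 1141.3 nm.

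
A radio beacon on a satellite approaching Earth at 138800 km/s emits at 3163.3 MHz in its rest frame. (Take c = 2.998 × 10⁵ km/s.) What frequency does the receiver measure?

5221.1 MHz

β = v/c = 138800/299800 = 0.4630.
Relativistic Doppler for frequency: f' = f₀ · √((1 + β)/(1 − β)).
f' = 3163.3 × √(1.4630/0.5370) = 3163.3 × 1.65052 ≈ 5221.1 MHz.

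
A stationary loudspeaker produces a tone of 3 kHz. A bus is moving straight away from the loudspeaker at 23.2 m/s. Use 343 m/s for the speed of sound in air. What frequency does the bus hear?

2.80 kHz

Moving observer, stationary source: f' = f · (v − v_o)/v.
f' = 3 × (343 − 23.2)/343 = 3 × 319.8/343 ≈ 2.80 kHz.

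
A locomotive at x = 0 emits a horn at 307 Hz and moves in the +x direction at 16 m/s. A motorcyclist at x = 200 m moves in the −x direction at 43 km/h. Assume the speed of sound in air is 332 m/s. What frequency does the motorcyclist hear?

43 km/h = 11.94 m/s.
The observer lies on the +x side, so the source is heading toward the observer and the observer is heading toward the source.
With source approaching and observer approaching, f' = f · (v + v_o)/(v − v_s).
f' = 307 × (332 + 11.94)/(332 − 16) = 307 × 343.94/316 ≈ 334 Hz.

334 Hz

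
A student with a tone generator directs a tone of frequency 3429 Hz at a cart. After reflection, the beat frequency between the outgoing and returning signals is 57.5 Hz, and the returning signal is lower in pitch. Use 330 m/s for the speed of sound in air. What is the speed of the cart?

Double Doppler shift off a moving reflector: f₂ = f₀ · (v + u)/(v − u) (u > 0 toward emitter).
Returning signal is lower, so f₂ = f₀ − Δf = 3429 − 57.5 = 3371.5 Hz.
Rearranging, u = v · (f₂ − f₀)/(f₂ + f₀) = 330 × -57.5/6800.5 ≈ -2.79 m/s.
So the cart is moving at 2.79 m/s away from the emitter.

2.79 m/s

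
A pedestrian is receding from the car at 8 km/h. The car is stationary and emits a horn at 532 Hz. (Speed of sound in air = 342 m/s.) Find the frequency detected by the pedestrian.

529 Hz

8 km/h = 2.222 m/s.
Only the observer moves, away from the source, so f' = f · (v − v_o)/v.
f' = 532 × (342 − 2.222)/342 = 532 × 339.78/342 ≈ 529 Hz.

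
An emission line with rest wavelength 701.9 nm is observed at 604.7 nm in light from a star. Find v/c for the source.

0.148c

λ'/λ₀ = 0.8615 < 1 (blueshift), so the source is approaching.
λ'/λ₀ = √((1 − β)/(1 + β)) for an approaching source ⇒ β = (1 − r²)/(1 + r²) with r = λ'/λ₀.
β = (1 − 0.7422)/(1 + 0.7422) ≈ 0.148.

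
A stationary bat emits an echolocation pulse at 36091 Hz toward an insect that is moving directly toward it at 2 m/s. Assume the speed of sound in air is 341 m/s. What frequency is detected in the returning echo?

36517 Hz

At the insect (a moving observer), f₁ = f₀ · (v + u)/v = 36091 × 343/341 ≈ 36303 Hz.
The reflection then acts as a moving source: f₂ = f₁ · v/(v − u) ≈ 36517 Hz.
Equivalently f₂ = f₀ · (v + u)/(v − u).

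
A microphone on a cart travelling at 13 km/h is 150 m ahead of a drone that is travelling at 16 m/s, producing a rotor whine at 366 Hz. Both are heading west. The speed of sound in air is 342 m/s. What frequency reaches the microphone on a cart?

13 km/h = 3.611 m/s.
The microphone on a cart is ahead, so the drone is moving toward it while the microphone on a cart is moving away from the drone.
General Doppler shift: f' = f · (v − v_o)/(v − v_s).
f' = 366 × (342 − 3.611)/(342 − 16) = 366 × 338.39/326 ≈ 380 Hz.

380 Hz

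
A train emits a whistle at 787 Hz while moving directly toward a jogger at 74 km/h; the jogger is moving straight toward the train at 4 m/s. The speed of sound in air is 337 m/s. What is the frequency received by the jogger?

74 km/h = 20.56 m/s.
With source approaching and observer approaching, f' = f · (v + v_o)/(v − v_s).
f' = 787 × (337 + 4)/(337 − 20.56) = 787 × 341/316.44 ≈ 848 Hz.

848 Hz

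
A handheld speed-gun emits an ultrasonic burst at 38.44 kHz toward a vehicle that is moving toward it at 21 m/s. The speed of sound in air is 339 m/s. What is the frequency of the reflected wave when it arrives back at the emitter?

At the vehicle (a moving observer), f₁ = f₀ · (v + u)/v = 38.44 × 360/339 ≈ 40.8 kHz.
On reflection it acts as a source moving toward the stationary detector: f₂ = f₁ · v/(v − u) = 40.8 × 339/318 ≈ 43.5 kHz.
Equivalently f₂ = f₀ · (v + u)/(v − u).

43.5 kHz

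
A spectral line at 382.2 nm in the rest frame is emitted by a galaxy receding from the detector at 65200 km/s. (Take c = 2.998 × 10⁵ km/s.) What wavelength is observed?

476.7 nm

β = v/c = 65200/299800 = 0.2175.
Relativistic Doppler for wavelength: λ' = λ₀ · √((1 + β)/(1 − β)).
λ' = 382.2 × √(1.2175/0.7825) = 382.2 × 1.24733 ≈ 476.7 nm.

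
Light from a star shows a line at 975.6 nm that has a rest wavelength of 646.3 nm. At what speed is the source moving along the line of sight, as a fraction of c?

λ'/λ₀ = 1.5095 > 1 (redshift), so the source is receding.
λ'/λ₀ = √((1 + β)/(1 − β)) for a receding source ⇒ β = (r² − 1)/(r² + 1) with r = λ'/λ₀.
β = (2.2786 − 1)/(2.2786 + 1) ≈ 0.390.

0.390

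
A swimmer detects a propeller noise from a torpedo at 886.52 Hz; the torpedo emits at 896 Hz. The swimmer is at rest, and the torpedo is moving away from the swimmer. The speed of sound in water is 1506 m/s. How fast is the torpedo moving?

f' = f · v/(v + v_s) ⇒ v_s = v · |1 − f/f'|.
v_s = 1506 × |1 − 896/886.52| = 1506 × 0.01069 ≈ 16.1 m/s.

16.1 m/s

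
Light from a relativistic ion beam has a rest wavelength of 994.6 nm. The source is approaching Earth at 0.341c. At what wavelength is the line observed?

Relativistic Doppler for wavelength: λ' = λ₀ · √((1 − β)/(1 + β)).
λ' = 994.6 × √(0.6590/1.3410) = 994.6 × 0.70102 ≈ 697.2 nm.

697.2 nm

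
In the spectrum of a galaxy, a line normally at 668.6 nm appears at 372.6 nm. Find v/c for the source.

0.526c

λ'/λ₀ = 0.5573 < 1 (blueshift), so the source is approaching.
λ'/λ₀ = √((1 − β)/(1 + β)) for an approaching source ⇒ β = (1 − r²)/(1 + r²) with r = λ'/λ₀.
β = (1 − 0.3106)/(1 + 0.3106) ≈ 0.526.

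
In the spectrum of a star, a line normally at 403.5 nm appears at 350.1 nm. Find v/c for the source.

λ'/λ₀ = 0.8677 < 1 (blueshift), so the source is approaching.
λ'/λ₀ = √((1 − β)/(1 + β)) for an approaching source ⇒ β = (1 − r²)/(1 + r²) with r = λ'/λ₀.
β = (1 − 0.7528)/(1 + 0.7528) ≈ 0.141.

0.141c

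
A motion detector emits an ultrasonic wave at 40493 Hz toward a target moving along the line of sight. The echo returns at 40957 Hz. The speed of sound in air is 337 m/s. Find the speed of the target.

1.92 m/s

Double Doppler shift off a moving reflector: f₂ = f₀ · (v + u)/(v − u) (u > 0 toward emitter).
Rearranging, u = v · (f₂ − f₀)/(f₂ + f₀) = 337 × 464/81450 ≈ 1.92 m/s.
So the target is moving at 1.92 m/s toward the emitter.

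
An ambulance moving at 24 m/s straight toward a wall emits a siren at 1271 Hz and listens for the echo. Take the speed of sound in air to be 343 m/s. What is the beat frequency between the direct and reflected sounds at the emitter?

191 Hz

The wall receives the sound from a moving source: f₁ = f₀ · v/(v − v_e) = 1271 × 343/319 ≈ 1366.6 Hz.
On the return leg the ambulance is a moving observer: f₂ = f₁ · (v + v_e)/v = 1366.6 × 367/343 ≈ 1462.2 Hz.
Equivalently f₂ = f₀ · (v + v_e)/(v − v_e).
Beat against the emitted tone: |f₂ − f₀| = 2v_e·f₀/(v − v_e) = 2 × 24 × 1271/319 ≈ 191 Hz.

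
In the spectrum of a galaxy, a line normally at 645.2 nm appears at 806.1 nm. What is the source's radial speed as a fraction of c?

0.219

λ'/λ₀ = 1.2494 > 1 (redshift), so the source is receding.
λ'/λ₀ = √((1 + β)/(1 − β)) for a receding source ⇒ β = (r² − 1)/(r² + 1) with r = λ'/λ₀.
β = (1.5610 − 1)/(1.5610 + 1) ≈ 0.219.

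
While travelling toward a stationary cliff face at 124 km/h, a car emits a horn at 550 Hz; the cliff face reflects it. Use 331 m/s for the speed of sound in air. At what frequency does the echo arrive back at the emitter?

678 Hz

124 km/h = 34.44 m/s.
The cliff face receives the sound from a moving source: f₁ = f₀ · v/(v − v_e) = 550 × 331/296.56 ≈ 614 Hz.
On the return leg the car is a moving observer: f₂ = f₁ · (v + v_e)/v = 614 × 365.44/331 ≈ 678 Hz.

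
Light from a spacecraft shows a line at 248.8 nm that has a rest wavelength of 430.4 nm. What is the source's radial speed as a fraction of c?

λ'/λ₀ = 0.5781 < 1 (blueshift), so the source is approaching.
λ'/λ₀ = √((1 − β)/(1 + β)) for an approaching source ⇒ β = (1 − r²)/(1 + r²) with r = λ'/λ₀.
β = (1 − 0.3342)/(1 + 0.3342) ≈ 0.499.

0.499c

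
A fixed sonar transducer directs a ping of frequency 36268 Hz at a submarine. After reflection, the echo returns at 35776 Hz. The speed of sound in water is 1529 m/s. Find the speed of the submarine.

10.4 m/s

Double Doppler shift off a moving reflector: f₂ = f₀ · (v + u)/(v − u) (u > 0 toward emitter).
Rearranging, u = v · (f₂ − f₀)/(f₂ + f₀) = 1529 × -492/72044 ≈ -10.4 m/s.
So the submarine is moving at 10.4 m/s away from the emitter.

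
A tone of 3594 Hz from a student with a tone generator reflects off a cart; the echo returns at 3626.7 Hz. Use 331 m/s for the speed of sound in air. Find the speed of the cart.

1.50 m/s

Double Doppler shift off a moving reflector: f₂ = f₀ · (v + u)/(v − u) (u > 0 toward emitter).
Rearranging, u = v · (f₂ − f₀)/(f₂ + f₀) = 331 × 32.7/7220.7 ≈ 1.50 m/s.
So the cart is moving at 1.50 m/s toward the emitter.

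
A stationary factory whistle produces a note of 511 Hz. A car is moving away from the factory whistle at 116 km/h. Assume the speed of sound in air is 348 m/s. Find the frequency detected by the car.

464 Hz

116 km/h = 32.22 m/s.
Moving observer, stationary source: f' = f · (v − v_o)/v.
f' = 511 × (348 − 32.22)/348 = 511 × 315.78/348 ≈ 464 Hz.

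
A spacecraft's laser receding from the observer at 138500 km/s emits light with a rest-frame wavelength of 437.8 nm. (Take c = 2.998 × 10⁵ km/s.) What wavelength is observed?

β = v/c = 138500/299800 = 0.4620.
Relativistic Doppler for wavelength: λ' = λ₀ · √((1 + β)/(1 − β)).
λ' = 437.8 × √(1.4620/0.5380) = 437.8 × 1.64842 ≈ 721.7 nm.

721.7 nm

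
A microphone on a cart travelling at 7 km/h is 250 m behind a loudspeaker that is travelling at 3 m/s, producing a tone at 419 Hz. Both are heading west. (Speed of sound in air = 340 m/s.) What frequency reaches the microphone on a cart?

418 Hz

7 km/h = 1.944 m/s.
The microphone on a cart is behind, so the loudspeaker is moving away from it while the microphone on a cart is moving toward the loudspeaker.
General Doppler shift: f' = f · (v + v_o)/(v + v_s).
f' = 419 × (340 + 1.944)/(340 + 3) = 419 × 341.94/343 ≈ 418 Hz.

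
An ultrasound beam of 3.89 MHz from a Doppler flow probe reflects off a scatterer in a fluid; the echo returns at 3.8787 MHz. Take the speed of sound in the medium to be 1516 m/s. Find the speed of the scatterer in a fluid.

2.21 m/s

Double Doppler shift off a moving reflector: f₂ = f₀ · (v + u)/(v − u) (u > 0 toward emitter).
Rearranging, u = v · (f₂ − f₀)/(f₂ + f₀) = 1516 × -0.0113/7.7687 ≈ -2.21 m/s.
So the scatterer in a fluid is moving at 2.21 m/s away from the emitter.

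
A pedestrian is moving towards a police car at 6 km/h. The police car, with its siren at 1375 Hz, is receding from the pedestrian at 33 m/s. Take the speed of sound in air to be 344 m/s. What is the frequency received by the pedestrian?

1261 Hz

6 km/h = 1.667 m/s.
Both move, so f' = f · (v + v_o)/(v + v_s).
f' = 1375 × (344 + 1.667)/(344 + 33) = 1375 × 345.67/377 ≈ 1261 Hz.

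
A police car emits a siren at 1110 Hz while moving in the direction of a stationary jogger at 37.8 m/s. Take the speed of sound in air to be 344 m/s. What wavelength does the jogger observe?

With the source moving toward a stationary observer, f' = f · v/(v − v_s).
f' = 1110 × 344/(344 − 37.8) ≈ 1247 Hz.
λ' = v/f' = 344/1247.03 ≈ 27.6 cm.

27.6 cm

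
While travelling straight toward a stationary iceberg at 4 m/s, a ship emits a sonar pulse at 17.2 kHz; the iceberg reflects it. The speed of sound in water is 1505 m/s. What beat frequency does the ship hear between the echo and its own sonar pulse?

The iceberg receives the sound from a moving source: f₁ = f₀ · v/(v − v_e) = 17.2 × 1505/1501 ≈ 17.2458 kHz.
On the return leg the ship is a moving observer: f₂ = f₁ · (v + v_e)/v = 17.2458 × 1509/1505 ≈ 17.2917 kHz.
Beat against the emitted tone (with f₀ = 17200 Hz): |f₂ − f₀| = 2v_e·f₀/(v − v_e) = 2 × 4 × 17200/1501 ≈ 92 Hz.

92 Hz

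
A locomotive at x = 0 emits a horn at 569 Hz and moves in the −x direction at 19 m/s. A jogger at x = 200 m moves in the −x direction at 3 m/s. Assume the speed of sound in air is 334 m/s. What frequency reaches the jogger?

The observer lies on the +x side, so the source is heading away from the observer and the observer is heading toward the source.
General Doppler shift: f' = f · (v + v_o)/(v + v_s).
f' = 569 × (334 + 3)/(334 + 19) = 569 × 337/353 ≈ 543 Hz.

543 Hz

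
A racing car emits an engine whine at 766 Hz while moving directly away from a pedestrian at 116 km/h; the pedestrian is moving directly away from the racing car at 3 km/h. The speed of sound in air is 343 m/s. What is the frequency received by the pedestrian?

699 Hz

116 km/h = 32.22 m/s; 3 km/h = 0.8333 m/s.
With source receding and observer receding, f' = f · (v − v_o)/(v + v_s).
f' = 766 × (343 − 0.8333)/(343 + 32.22) = 766 × 342.17/375.22 ≈ 699 Hz.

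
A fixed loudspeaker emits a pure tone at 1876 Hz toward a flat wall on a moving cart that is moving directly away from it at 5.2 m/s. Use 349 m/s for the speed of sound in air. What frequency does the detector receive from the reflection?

1821 Hz

The flat wall on a moving cart first receives the wave as a moving observer: f₁ = f₀ · (v − u)/v = 1876 × (349 − 5.2)/349 ≈ 1848 Hz.
The reflection then acts as a moving source: f₂ = f₁ · v/(v + u) ≈ 1821 Hz.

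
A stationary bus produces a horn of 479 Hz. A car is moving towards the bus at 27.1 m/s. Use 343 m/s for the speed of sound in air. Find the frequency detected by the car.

Moving observer, stationary source: f' = f · (v + v_o)/v.
f' = 479 × (343 + 27.1)/343 = 479 × 370.1/343 ≈ 517 Hz.

517 Hz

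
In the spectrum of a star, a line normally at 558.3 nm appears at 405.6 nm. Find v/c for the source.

λ'/λ₀ = 0.7265 < 1 (blueshift), so the source is approaching.
λ'/λ₀ = √((1 − β)/(1 + β)) for an approaching source ⇒ β = (1 − r²)/(1 + r²) with r = λ'/λ₀.
β = (1 − 0.5278)/(1 + 0.5278) ≈ 0.309.

0.309c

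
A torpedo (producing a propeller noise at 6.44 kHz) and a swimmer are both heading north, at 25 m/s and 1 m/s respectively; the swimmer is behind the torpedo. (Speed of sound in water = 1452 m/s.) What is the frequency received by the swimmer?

6.34 kHz

The swimmer is behind, so the torpedo is moving away from it while the swimmer is moving toward the torpedo.
General Doppler shift: f' = f · (v + v_o)/(v + v_s).
f' = 6.44 × (1452 + 1)/(1452 + 25) = 6.44 × 1453/1477 ≈ 6.34 kHz.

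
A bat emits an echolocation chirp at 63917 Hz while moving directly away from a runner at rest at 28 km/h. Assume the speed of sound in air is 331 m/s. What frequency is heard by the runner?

62450 Hz

28 km/h = 7.778 m/s.
Only the source moves, away from the listener, so f' = f · v/(v + v_s).
f' = 63917 × 331/(331 + 7.778) = 63917 × 331/338.8 ≈ 62450 Hz.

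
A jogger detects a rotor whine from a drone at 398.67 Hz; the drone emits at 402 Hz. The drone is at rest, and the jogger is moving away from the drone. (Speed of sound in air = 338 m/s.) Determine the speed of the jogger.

f' = f · (v − v_o)/v ⇒ v_o = v · |f'/f − 1|.
v_o = 338 × |398.67/402 − 1| = 338 × 0.008284 ≈ 2.80 m/s.

2.80 m/s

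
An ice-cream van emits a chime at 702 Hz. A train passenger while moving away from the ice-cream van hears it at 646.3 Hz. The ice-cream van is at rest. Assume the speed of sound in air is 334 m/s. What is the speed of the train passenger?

f' = f · (v − v_o)/v ⇒ v_o = v · |f'/f − 1|.
v_o = 334 × |646.3/702 − 1| = 334 × 0.07934 ≈ 27 m/s.

27 m/s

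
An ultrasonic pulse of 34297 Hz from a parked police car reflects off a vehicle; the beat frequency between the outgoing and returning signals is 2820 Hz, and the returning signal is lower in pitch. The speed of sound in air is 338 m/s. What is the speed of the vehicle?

Double Doppler shift off a moving reflector: f₂ = f₀ · (v + u)/(v − u) (u > 0 toward emitter).
Returning signal is lower, so f₂ = f₀ − Δf = 34297 − 2820 = 31477 Hz.
Rearranging, u = v · (f₂ − f₀)/(f₂ + f₀) = 338 × -2820/65774 ≈ -14.5 m/s.
So the vehicle is moving at 14.5 m/s away from the emitter.

14.5 m/s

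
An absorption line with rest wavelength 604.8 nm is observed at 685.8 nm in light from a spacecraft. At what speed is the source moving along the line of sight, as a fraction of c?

0.125

λ'/λ₀ = 1.1339 > 1 (redshift), so the source is receding.
λ'/λ₀ = √((1 + β)/(1 − β)) for a receding source ⇒ β = (r² − 1)/(r² + 1) with r = λ'/λ₀.
β = (1.2858 − 1)/(1.2858 + 1) ≈ 0.125.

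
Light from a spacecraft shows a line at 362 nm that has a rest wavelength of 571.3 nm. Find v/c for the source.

λ'/λ₀ = 0.6336 < 1 (blueshift), so the source is approaching.
λ'/λ₀ = √((1 − β)/(1 + β)) for an approaching source ⇒ β = (1 − r²)/(1 + r²) with r = λ'/λ₀.
β = (1 − 0.4015)/(1 + 0.4015) ≈ 0.427.

0.427c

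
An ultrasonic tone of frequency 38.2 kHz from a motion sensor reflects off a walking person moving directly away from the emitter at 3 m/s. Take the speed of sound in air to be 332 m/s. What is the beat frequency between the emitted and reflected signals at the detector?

684 Hz

At the walking person (a moving observer), f₁ = f₀ · (v − u)/v = 38.2 × 329/332 ≈ 37.855 kHz.
On reflection it acts as a source moving away from the stationary detector: f₂ = f₁ · v/(v + u) = 37.855 × 332/335 ≈ 37.516 kHz.
Equivalently f₂ = f₀ · (v − u)/(v + u).
Beat frequency (with f₀ = 38200 Hz): |f₂ − f₀| = 2u·f₀/(v + u) = 2 × 3 × 38200/335 ≈ 684 Hz.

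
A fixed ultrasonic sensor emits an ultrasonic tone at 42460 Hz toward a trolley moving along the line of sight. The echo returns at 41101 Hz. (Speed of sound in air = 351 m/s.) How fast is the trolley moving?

Double Doppler shift off a moving reflector: f₂ = f₀ · (v + u)/(v − u) (u > 0 toward emitter).
Rearranging, u = v · (f₂ − f₀)/(f₂ + f₀) = 351 × -1359/83561 ≈ -5.7 m/s.
So the trolley is moving at 5.7 m/s away from the emitter.

5.7 m/s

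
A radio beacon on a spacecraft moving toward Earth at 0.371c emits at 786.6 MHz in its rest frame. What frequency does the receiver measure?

Relativistic Doppler for frequency: f' = f₀ · √((1 + β)/(1 − β)).
f' = 786.6 × √(1.3710/0.6290) = 786.6 × 1.47636 ≈ 1161.3 MHz.

1161.3 MHz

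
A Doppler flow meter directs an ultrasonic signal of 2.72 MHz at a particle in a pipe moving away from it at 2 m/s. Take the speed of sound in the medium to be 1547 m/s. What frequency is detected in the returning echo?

2.713 MHz

The particle in a pipe first receives the wave as a moving observer: f₁ = f₀ · (v − u)/v = 2.72 × (1547 − 2)/1547 ≈ 2.716 MHz.
The reflection then acts as a moving source: f₂ = f₁ · v/(v + u) ≈ 2.713 MHz.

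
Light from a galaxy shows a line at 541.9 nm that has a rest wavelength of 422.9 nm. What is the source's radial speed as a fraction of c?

0.243c

λ'/λ₀ = 1.2814 > 1 (redshift), so the source is receding.
λ'/λ₀ = √((1 + β)/(1 − β)) for a receding source ⇒ β = (r² − 1)/(r² + 1) with r = λ'/λ₀.
β = (1.6420 − 1)/(1.6420 + 1) ≈ 0.243.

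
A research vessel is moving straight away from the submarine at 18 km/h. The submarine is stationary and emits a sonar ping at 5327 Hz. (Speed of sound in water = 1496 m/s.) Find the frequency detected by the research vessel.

5309 Hz

18 km/h = 5 m/s.
Only the observer moves, away from the source, so f' = f · (v − v_o)/v.
f' = 5327 × (1496 − 5)/1496 = 5327 × 1491/1496 ≈ 5309 Hz.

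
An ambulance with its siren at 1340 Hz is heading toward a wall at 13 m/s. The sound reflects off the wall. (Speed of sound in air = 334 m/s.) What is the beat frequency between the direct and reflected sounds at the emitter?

109 Hz

The wall receives the sound from a moving source: f₁ = f₀ · v/(v − v_e) = 1340 × 334/321 ≈ 1394.3 Hz.
On the return leg the ambulance is a moving observer: f₂ = f₁ · (v + v_e)/v = 1394.3 × 347/334 ≈ 1448.5 Hz.
Equivalently f₂ = f₀ · (v + v_e)/(v − v_e).
Beat against the emitted tone: |f₂ − f₀| = 2v_e·f₀/(v − v_e) = 2 × 13 × 1340/321 ≈ 109 Hz.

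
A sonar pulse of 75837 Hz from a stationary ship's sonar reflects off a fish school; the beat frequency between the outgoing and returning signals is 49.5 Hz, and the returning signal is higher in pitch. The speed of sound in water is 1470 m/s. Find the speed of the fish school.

Double Doppler shift off a moving reflector: f₂ = f₀ · (v + u)/(v − u) (u > 0 toward emitter).
Returning signal is higher, so f₂ = f₀ + Δf = 75837 + 49.5 = 75886.5 Hz.
Rearranging, u = v · (f₂ − f₀)/(f₂ + f₀) = 1470 × 49.5/151723.5 ≈ 0.48 m/s.
So the fish school is moving at 0.48 m/s toward the emitter.

0.48 m/s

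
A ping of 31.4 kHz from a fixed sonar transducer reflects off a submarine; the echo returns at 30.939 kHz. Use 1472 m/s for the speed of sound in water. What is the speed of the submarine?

10.9 m/s

Double Doppler shift off a moving reflector: f₂ = f₀ · (v + u)/(v − u) (u > 0 toward emitter).
Rearranging, u = v · (f₂ − f₀)/(f₂ + f₀) = 1472 × -0.461/62.339 ≈ -10.9 m/s.
So the submarine is moving at 10.9 m/s away from the emitter.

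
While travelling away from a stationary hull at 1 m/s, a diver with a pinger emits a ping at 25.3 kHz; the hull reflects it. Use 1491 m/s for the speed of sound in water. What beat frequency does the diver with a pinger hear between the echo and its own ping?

33.9 Hz

The hull receives the sound from a moving source: f₁ = f₀ · v/(v + v_e) = 25.3 × 1491/1492 ≈ 25.2830 kHz.
On the return leg the diver with a pinger is a moving observer: f₂ = f₁ · (v − v_e)/v = 25.2830 × 1490/1491 ≈ 25.2661 kHz.
Equivalently f₂ = f₀ · (v − v_e)/(v + v_e).
Beat against the emitted tone (with f₀ = 25300 Hz): |f₂ − f₀| = 2v_e·f₀/(v + v_e) = 2 × 1 × 25300/1492 ≈ 33.9 Hz.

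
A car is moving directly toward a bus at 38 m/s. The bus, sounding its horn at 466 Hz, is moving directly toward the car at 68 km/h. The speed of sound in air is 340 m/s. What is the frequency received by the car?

68 km/h = 18.89 m/s.
With source approaching and observer approaching, f' = f · (v + v_o)/(v − v_s).
f' = 466 × (340 + 38)/(340 − 18.89) = 466 × 378/321.11 ≈ 549 Hz.

549 Hz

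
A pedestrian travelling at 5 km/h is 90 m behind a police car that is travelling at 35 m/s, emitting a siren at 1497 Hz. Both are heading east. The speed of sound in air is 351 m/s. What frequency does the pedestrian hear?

1367 Hz

5 km/h = 1.389 m/s.
The pedestrian is behind, so the police car is moving away from it while the pedestrian is moving toward the police car.
With source receding and observer approaching, f' = f · (v + v_o)/(v + v_s).
f' = 1497 × (351 + 1.389)/(351 + 35) = 1497 × 352.39/386 ≈ 1367 Hz.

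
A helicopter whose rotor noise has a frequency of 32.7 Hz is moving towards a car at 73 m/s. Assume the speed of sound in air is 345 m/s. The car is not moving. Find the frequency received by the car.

Moving source, stationary observer: f' = f · v/(v − v_s) since the source is approaching.
f' = 32.7 × 345/(345 − 73) = 32.7 × 345/272 ≈ 41.5 Hz.

41.5 Hz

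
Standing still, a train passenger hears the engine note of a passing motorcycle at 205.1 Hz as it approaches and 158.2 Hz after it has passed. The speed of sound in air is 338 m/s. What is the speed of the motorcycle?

f₁/f₂ = (v + v_s)/(v − v_s), so v_s = v · (f₁ − f₂)/(f₁ + f₂).
v_s = 338 × (205.1 − 158.2)/(205.1 + 158.2) = 338 × 46.9/363.3 ≈ 44 m/s.

44 m/s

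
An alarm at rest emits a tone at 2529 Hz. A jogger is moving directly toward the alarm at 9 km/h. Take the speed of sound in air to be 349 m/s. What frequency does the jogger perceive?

9 km/h = 2.5 m/s.
Only the observer moves, toward the source, so f' = f · (v + v_o)/v.
f' = 2529 × (349 + 2.5)/349 = 2529 × 351.5/349 ≈ 2547 Hz.

2547 Hz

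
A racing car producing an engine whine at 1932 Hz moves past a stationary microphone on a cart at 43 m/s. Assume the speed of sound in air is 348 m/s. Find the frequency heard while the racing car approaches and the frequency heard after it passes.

Approaching: f₁ = f · v/(v − v_s) = 1932 × 348/305 ≈ 2204 Hz.
Receding: f₂ = f · v/(v + v_s) = 1932 × 348/391 ≈ 1720 Hz.

2204 Hz approaching; 1720 Hz receding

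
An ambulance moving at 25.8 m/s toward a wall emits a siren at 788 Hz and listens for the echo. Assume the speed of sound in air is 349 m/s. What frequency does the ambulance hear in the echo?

914 Hz

The wall receives the sound from a moving source: f₁ = f₀ · v/(v − v_e) = 788 × 349/323.2 ≈ 851 Hz.
On the return leg the ambulance is a moving observer: f₂ = f₁ · (v + v_e)/v = 851 × 374.8/349 ≈ 914 Hz.
Equivalently f₂ = f₀ · (v + v_e)/(v − v_e).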